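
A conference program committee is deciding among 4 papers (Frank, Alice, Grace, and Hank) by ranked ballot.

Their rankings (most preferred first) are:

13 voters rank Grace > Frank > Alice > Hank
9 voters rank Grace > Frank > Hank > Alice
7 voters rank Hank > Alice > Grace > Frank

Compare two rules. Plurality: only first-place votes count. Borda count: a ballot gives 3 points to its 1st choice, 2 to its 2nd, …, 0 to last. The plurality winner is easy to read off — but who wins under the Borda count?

Grace

Plurality first-place counts: Frank 0, Alice 0, Grace 22, Hank 7 → Grace.
Borda totals: Frank 44, Alice 27, Grace 73, Hank 30 → Grace.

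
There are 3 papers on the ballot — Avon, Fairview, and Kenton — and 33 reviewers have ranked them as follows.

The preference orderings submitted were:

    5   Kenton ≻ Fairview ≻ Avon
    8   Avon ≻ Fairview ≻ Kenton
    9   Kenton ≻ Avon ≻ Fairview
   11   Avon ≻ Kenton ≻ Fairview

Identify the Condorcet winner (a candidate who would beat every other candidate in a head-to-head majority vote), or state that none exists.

Head-to-head results (33 voters total):
Avon vs Fairview: Avon wins 28–5.
Avon vs Kenton: Avon wins 19–14.
Fairview vs Kenton: Kenton wins 25–8.
Avon beats each rival — Fairview (28–5), Kenton (19–14) — so Avon is the Condorcet winner.

Avon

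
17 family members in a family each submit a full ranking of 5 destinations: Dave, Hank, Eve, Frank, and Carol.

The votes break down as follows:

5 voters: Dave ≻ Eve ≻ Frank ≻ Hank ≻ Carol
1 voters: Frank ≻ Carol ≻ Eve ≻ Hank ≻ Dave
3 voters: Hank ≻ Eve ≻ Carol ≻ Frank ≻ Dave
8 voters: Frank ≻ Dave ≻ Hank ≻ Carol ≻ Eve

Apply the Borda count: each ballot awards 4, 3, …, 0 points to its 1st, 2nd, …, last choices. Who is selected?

Frank

Borda scores:
  Dave: 5·4 + 0 + 3·0 + 8·3 = 44
  Hank: 5·1 + 1 + 3·4 + 8·2 = 34
  Eve: 5·3 + 2 + 3·3 + 8·0 = 26
  Frank: 5·2 + 4 + 3·1 + 8·4 = 49
  Carol: 5·0 + 3 + 3·2 + 8·1 = 17
Frank has the highest total.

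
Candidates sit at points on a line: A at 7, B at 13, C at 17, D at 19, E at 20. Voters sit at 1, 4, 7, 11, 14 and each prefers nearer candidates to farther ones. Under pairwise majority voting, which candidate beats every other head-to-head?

A

With single-peaked preferences on a line, the Condorcet winner is the candidate closest to the median voter.
The median voter (position 7) is closest to A at 7.
Check: A vs D — voters closer to A: 4 of 5.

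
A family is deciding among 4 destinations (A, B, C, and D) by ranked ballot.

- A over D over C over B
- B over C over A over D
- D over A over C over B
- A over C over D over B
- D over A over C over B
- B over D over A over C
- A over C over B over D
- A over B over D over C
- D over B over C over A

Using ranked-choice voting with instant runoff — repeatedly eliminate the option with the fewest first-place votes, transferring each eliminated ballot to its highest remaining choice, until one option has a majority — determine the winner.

A

Round 1: A 4, D 3, B 2, C 0. C has the fewest and is eliminated.
Round 2: A 4, D 3, B 2. B has the fewest and is eliminated.
Round 3: A 5, D 4. A has a majority.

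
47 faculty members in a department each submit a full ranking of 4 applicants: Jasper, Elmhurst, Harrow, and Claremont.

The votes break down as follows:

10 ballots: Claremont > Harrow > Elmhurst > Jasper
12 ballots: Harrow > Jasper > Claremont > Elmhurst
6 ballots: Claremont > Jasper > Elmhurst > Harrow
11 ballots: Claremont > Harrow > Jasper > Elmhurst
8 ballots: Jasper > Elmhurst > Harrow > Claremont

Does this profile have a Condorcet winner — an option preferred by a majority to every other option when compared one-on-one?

Yes

Head-to-head results (47 voters total):
Jasper vs Elmhurst: Jasper wins 37–10.
Jasper vs Harrow: Harrow wins 33–14.
Jasper vs Claremont: Claremont wins 27–20.
Elmhurst vs Harrow: Harrow wins 33–14.
Elmhurst vs Claremont: Claremont wins 39–8.
Harrow vs Claremont: Claremont wins 27–20.
Claremont beats each rival — Jasper (27–20), Elmhurst (39–8), Harrow (27–20) — so Claremont is the Condorcet winner.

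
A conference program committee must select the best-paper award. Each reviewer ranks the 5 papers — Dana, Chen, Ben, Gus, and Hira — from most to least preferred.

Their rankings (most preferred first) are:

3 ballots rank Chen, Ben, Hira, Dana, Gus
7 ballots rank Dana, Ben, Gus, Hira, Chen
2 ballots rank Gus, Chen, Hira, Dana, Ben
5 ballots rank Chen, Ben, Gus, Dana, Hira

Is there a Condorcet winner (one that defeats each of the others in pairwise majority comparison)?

Head-to-head results (17 voters total):
Dana vs Chen: Chen wins 10–7.
Dana vs Ben: Dana wins 9–8.
Dana vs Gus: Dana wins 10–7.
Dana vs Hira: Dana wins 12–5.
Chen vs Ben: Chen wins 10–7.
Chen vs Gus: Gus wins 9–8.
Chen vs Hira: Chen wins 10–7.
Ben vs Gus: Ben wins 15–2.
Ben vs Hira: Ben wins 15–2.
Gus vs Hira: Gus wins 14–3.
No candidate beats all others: Dana beats Gus beats Chen beats Dana, a majority cycle.

No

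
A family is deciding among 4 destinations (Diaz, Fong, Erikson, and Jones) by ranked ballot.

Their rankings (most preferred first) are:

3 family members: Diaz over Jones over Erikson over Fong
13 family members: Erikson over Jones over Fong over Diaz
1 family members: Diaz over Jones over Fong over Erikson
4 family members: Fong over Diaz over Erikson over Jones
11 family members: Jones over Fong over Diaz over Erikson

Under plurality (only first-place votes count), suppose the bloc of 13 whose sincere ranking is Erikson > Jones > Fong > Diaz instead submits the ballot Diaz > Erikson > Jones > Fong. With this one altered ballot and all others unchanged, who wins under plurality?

Diaz

First-place totals with the altered ballot: Diaz 17, Fong 4, Erikson 0, Jones 11.
The switch changes the winner from Erikson to Diaz.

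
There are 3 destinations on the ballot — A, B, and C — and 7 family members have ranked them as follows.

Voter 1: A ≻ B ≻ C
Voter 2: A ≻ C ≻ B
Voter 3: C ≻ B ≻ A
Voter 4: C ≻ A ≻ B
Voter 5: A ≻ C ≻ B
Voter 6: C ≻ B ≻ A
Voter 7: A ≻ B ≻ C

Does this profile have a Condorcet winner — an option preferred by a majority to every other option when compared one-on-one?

Yes

Head-to-head results (7 voters total):
A vs B: A wins 5–2.
A vs C: A wins 4–3.
B vs C: C wins 5–2.
A beats each rival — B (5–2), C (4–3) — so A is the Condorcet winner.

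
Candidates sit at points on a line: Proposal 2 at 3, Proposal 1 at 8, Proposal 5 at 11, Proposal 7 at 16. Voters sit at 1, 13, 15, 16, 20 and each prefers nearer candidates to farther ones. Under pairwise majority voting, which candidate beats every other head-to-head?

With single-peaked preferences on a line, the Condorcet winner is the candidate closest to the median voter.
The median voter (position 15) is closest to Proposal 7 at 16.
Check: Proposal 7 vs Proposal 1 — voters closer to Proposal 7: 4 of 5.

Proposal 7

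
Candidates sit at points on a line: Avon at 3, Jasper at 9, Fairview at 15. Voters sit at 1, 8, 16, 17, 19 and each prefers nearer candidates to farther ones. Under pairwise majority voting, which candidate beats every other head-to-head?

With single-peaked preferences on a line, the Condorcet winner is the candidate closest to the median voter.
The median voter (position 16) is closest to Fairview at 15.
Check: Fairview vs Jasper — voters closer to Fairview: 3 of 5.

Fairview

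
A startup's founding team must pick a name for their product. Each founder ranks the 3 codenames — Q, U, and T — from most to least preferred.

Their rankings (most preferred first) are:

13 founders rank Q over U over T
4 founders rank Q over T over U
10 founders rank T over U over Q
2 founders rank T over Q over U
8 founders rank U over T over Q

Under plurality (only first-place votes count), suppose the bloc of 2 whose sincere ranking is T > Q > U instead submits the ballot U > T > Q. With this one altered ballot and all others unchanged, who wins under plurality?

Q

First-place totals with the altered ballot: Q 17, U 10, T 10.
The winner is unchanged: still Q.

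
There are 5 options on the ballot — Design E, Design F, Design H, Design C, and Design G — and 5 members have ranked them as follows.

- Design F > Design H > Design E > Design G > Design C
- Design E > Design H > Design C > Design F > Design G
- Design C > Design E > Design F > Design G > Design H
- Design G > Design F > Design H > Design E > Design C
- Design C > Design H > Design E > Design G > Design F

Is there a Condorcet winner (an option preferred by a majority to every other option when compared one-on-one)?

Head-to-head results (5 voters total):
Design E vs Design F: Design E wins 3–2.
Design E vs Design H: Design H wins 3–2.
Design E vs Design C: Design E wins 3–2.
Design E vs Design G: Design E wins 4–1.
Design F vs Design H: Design F wins 3–2.
Design F vs Design C: Design C wins 3–2.
Design F vs Design G: Design F wins 3–2.
Design H vs Design C: Design H wins 3–2.
Design H vs Design G: Design H wins 3–2.
Design C vs Design G: Design C wins 3–2.
No candidate beats all others: Design E beats Design F beats Design H beats Design E, a majority cycle.

No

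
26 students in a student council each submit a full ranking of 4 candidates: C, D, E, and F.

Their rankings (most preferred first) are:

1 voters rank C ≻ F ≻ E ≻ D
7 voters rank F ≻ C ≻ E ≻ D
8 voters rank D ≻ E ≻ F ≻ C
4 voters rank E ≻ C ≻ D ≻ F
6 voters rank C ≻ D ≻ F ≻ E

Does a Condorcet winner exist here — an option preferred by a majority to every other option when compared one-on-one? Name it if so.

Head-to-head results (26 voters total):
C vs D: C wins 18–8.
C vs E: C wins 14–12.
C vs F: F wins 15–11.
D vs E: D wins 14–12.
D vs F: D wins 18–8.
E vs F: F wins 14–12.
No candidate beats all others: C beats D beats F beats C, a majority cycle.

No Condorcet winner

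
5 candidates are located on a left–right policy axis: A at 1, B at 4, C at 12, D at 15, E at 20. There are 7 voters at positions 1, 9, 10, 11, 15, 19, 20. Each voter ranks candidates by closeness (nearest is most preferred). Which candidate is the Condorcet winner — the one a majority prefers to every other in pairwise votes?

C

With single-peaked preferences on a line, the Condorcet winner is the candidate closest to the median voter.
The median voter (position 11) is closest to C at 12.
Check: C vs E — voters closer to C: 5 of 7.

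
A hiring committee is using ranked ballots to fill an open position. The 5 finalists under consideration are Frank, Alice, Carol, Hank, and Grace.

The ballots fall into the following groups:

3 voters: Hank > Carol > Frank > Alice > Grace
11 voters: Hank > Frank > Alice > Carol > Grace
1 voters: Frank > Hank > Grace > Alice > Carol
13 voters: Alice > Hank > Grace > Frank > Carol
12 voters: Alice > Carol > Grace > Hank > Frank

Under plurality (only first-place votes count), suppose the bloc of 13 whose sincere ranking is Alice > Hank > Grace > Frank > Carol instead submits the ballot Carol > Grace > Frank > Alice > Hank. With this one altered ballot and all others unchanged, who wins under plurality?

First-place totals with the altered ballot: Frank 1, Alice 12, Carol 13, Hank 14, Grace 0.
The switch changes the winner from Alice to Hank.

Hank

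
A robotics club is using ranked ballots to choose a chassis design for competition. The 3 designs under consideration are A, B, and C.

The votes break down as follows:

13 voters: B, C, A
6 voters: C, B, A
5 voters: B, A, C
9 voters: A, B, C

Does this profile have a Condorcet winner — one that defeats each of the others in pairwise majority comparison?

Yes

Head-to-head results (33 voters total):
A vs B: B wins 24–9.
A vs C: C wins 19–14.
B vs C: B wins 27–6.
B beats each rival — A (24–9), C (27–6) — so B is the Condorcet winner.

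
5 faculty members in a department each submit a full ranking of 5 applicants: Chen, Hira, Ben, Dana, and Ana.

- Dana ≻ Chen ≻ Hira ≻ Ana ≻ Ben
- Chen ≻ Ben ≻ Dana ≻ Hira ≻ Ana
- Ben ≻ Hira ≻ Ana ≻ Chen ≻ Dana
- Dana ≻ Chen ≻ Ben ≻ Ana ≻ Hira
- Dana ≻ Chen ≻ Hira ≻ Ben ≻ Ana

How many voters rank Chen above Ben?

Ballots ranking Chen above Ben: 4.
Ballots ranking Ben above Chen: 1.
So 4 of 5 voters prefer Chen to Ben.

4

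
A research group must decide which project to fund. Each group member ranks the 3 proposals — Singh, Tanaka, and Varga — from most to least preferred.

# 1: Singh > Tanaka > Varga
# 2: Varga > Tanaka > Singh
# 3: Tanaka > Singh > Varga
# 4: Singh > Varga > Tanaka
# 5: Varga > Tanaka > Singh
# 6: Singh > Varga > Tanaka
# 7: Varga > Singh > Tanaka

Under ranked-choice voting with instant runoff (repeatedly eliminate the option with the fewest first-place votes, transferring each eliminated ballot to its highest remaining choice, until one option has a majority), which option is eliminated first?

Round 1: Singh 3, Varga 3, Tanaka 1. Tanaka has the fewest and is eliminated.
Round 2: Singh 4, Varga 3. Singh has a majority.

Tanaka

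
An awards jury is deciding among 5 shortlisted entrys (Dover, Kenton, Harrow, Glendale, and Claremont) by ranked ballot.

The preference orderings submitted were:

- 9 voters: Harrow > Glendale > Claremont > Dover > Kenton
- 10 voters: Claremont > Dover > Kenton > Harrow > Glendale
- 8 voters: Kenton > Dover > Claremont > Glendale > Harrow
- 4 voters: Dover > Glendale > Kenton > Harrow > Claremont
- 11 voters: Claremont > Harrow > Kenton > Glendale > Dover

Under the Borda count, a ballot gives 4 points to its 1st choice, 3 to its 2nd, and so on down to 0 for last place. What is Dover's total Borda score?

79

Borda scores:
  Dover: 9·1 + 10·3 + 8·3 + 4·4 + 11·0 = 79
  Kenton: 9·0 + 10·2 + 8·4 + 4·2 + 11·2 = 82
  Harrow: 9·4 + 10·1 + 8·0 + 4·1 + 11·3 = 83
  Glendale: 9·3 + 10·0 + 8·1 + 4·3 + 11·1 = 58
  Claremont: 9·2 + 10·4 + 8·2 + 4·0 + 11·4 = 118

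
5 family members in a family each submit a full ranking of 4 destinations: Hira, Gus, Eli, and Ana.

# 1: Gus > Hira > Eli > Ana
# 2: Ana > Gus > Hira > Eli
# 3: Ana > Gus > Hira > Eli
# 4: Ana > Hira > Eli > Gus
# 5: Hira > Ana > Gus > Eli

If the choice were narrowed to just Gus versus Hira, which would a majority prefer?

Ballots ranking Gus above Hira: 3.
Ballots ranking Hira above Gus: 2.
Gus wins the head-to-head, 3–2.

Gus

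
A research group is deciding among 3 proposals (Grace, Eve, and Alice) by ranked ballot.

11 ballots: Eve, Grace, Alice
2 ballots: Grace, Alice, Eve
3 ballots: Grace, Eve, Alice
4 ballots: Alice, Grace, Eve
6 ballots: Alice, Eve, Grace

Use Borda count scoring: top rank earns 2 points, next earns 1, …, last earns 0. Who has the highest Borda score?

Eve

Borda scores:
  Grace: 11·1 + 2·2 + 3·2 + 4·1 + 6·0 = 25
  Eve: 11·2 + 2·0 + 3·1 + 4·0 + 6·1 = 31
  Alice: 11·0 + 2·1 + 3·0 + 4·2 + 6·2 = 22
Eve has the highest total.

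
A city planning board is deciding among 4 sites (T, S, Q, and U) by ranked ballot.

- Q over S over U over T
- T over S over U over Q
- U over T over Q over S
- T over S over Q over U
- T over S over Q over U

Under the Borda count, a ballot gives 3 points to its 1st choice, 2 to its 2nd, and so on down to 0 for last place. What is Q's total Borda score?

6

Borda scores:
  T: 0 + 3 + 2 + 3 + 3 = 11
  S: 2 + 2 + 0 + 2 + 2 = 8
  Q: 3 + 0 + 1 + 1 + 1 = 6
  U: 1 + 1 + 3 + 0 + 0 = 5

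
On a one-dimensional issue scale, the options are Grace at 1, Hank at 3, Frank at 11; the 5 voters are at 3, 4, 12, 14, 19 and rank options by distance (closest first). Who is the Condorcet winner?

With single-peaked preferences on a line, the Condorcet winner is the candidate closest to the median voter.
The median voter (position 12) is closest to Frank at 11.
Check: Frank vs Hank — voters closer to Frank: 3 of 5.

Frank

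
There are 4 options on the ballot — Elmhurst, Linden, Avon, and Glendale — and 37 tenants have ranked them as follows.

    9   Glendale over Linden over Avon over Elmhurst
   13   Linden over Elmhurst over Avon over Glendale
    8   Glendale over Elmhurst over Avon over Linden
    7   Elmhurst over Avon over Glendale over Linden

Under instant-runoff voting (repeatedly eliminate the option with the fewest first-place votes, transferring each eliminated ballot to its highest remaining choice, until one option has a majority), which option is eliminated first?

Avon

Round 1: Glendale 17, Linden 13, Elmhurst 7, Avon 0. Avon has the fewest and is eliminated.
Round 2: Glendale 17, Linden 13, Elmhurst 7. Elmhurst has the fewest and is eliminated.
Round 3: Glendale 24, Linden 13. Glendale has a majority.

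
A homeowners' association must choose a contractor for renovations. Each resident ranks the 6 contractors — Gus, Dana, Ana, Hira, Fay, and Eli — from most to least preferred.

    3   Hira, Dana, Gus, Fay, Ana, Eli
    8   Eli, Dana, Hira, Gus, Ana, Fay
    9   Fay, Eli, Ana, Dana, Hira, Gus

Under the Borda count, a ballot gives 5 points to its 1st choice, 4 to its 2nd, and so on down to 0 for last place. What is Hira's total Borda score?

48

Borda scores:
  Gus: 3·3 + 8·2 + 9·0 = 25
  Dana: 3·4 + 8·4 + 9·2 = 62
  Ana: 3·1 + 8·1 + 9·3 = 38
  Hira: 3·5 + 8·3 + 9·1 = 48
  Fay: 3·2 + 8·0 + 9·5 = 51
  Eli: 3·0 + 8·5 + 9·4 = 76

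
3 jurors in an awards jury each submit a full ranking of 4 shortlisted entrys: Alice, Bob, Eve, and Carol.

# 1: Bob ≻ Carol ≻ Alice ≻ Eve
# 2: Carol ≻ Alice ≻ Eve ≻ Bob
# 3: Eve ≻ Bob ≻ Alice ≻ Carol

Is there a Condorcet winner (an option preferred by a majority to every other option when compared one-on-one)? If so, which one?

No Condorcet winner

Head-to-head results (3 voters total):
Alice vs Bob: Bob wins 2–1.
Alice vs Eve: Alice wins 2–1.
Alice vs Carol: Carol wins 2–1.
Bob vs Eve: Eve wins 2–1.
Bob vs Carol: Bob wins 2–1.
Eve vs Carol: Carol wins 2–1.
No candidate beats all others: Alice beats Eve beats Bob beats Alice, a majority cycle.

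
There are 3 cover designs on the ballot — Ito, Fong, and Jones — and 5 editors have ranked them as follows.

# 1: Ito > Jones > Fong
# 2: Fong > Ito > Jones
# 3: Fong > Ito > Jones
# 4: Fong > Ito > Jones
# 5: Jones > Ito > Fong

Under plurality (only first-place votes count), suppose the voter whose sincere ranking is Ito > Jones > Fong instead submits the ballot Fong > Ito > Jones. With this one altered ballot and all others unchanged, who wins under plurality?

First-place totals with the altered ballot: Ito 0, Fong 4, Jones 1.
The winner is unchanged: still Fong.

Fong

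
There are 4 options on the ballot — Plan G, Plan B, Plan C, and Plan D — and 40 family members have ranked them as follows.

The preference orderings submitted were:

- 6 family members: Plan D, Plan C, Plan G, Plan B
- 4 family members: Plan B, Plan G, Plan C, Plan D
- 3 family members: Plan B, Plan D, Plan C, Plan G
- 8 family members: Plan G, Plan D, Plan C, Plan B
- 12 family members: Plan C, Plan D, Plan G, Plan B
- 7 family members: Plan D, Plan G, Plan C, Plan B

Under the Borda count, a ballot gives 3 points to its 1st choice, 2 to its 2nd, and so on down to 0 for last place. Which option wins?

Plan D

Borda scores:
  Plan G: 6·1 + 4·2 + 3·0 + 8·3 + 12·1 + 7·2 = 64
  Plan B: 6·0 + 4·3 + 3·3 + 8·0 + 12·0 + 7·0 = 21
  Plan C: 6·2 + 4·1 + 3·1 + 8·1 + 12·3 + 7·1 = 70
  Plan D: 6·3 + 4·0 + 3·2 + 8·2 + 12·2 + 7·3 = 85
Plan D has the highest total.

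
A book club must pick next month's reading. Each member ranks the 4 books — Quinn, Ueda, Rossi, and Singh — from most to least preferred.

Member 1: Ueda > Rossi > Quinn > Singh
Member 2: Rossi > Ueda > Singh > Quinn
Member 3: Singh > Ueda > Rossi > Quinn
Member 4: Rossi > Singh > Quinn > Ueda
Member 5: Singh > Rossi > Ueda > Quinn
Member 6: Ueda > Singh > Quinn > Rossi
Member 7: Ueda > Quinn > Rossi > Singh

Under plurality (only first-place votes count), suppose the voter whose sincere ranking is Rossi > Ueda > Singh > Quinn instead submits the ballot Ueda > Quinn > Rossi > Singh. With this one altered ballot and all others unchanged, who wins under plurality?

Ueda

First-place totals with the altered ballot: Quinn 0, Ueda 4, Rossi 1, Singh 2.
The winner is unchanged: still Ueda.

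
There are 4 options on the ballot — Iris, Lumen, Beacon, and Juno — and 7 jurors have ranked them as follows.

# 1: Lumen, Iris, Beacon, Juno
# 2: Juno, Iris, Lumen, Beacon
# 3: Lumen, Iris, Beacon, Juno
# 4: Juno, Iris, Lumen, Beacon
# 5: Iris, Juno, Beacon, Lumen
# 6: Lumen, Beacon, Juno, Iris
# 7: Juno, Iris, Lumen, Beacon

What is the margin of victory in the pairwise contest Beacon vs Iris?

5

Ballots ranking Beacon above Iris: 1.
Ballots ranking Iris above Beacon: 6.
Iris wins 6–1, a margin of 5.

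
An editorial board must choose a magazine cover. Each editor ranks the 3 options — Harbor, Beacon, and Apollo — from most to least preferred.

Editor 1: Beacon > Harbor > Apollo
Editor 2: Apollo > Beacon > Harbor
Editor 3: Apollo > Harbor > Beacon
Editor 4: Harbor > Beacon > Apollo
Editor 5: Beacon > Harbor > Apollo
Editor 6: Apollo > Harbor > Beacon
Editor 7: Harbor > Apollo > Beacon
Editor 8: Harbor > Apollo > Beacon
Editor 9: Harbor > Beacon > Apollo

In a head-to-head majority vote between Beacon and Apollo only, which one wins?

Apollo

Ballots ranking Beacon above Apollo: 4.
Ballots ranking Apollo above Beacon: 5.
Apollo wins the head-to-head, 5–4.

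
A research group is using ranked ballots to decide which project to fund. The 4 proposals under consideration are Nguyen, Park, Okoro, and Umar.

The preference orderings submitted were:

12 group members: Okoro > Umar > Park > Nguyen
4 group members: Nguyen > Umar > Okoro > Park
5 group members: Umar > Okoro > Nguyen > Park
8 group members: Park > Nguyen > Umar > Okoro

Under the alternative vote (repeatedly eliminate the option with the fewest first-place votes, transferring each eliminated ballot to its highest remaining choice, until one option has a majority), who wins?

Round 1: Okoro 12, Park 8, Umar 5, Nguyen 4. Nguyen has the fewest and is eliminated.
Round 2: Okoro 12, Umar 9, Park 8. Park has the fewest and is eliminated.
Round 3: Umar 17, Okoro 12. Umar has a majority.

Umar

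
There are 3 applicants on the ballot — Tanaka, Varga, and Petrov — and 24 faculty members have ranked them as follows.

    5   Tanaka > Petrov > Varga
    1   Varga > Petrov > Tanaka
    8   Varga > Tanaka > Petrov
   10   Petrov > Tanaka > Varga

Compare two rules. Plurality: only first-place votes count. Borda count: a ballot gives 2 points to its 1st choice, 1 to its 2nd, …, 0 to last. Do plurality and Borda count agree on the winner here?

No

Plurality first-place counts: Tanaka 5, Varga 9, Petrov 10 → Petrov.
Borda totals: Tanaka 28, Varga 18, Petrov 26 → Tanaka.
The two rules disagree: plurality picks Petrov, Borda picks Tanaka.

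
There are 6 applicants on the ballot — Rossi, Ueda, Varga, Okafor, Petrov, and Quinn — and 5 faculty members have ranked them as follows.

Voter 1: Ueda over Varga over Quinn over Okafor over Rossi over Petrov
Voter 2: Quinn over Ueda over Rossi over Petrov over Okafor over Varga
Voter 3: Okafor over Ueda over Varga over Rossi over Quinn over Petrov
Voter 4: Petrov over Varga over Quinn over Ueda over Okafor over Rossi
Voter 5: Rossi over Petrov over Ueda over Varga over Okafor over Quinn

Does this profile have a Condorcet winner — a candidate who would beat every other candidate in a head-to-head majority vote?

Yes

Head-to-head results (5 voters total):
Rossi vs Ueda: Ueda wins 4–1.
Rossi vs Varga: Varga wins 3–2.
Rossi vs Okafor: Okafor wins 3–2.
Rossi vs Petrov: Rossi wins 4–1.
Rossi vs Quinn: Quinn wins 3–2.
Ueda vs Varga: Ueda wins 4–1.
Ueda vs Okafor: Ueda wins 4–1.
Ueda vs Petrov: Ueda wins 3–2.
Ueda vs Quinn: Ueda wins 3–2.
Varga vs Okafor: Varga wins 3–2.
Varga vs Petrov: Petrov wins 3–2.
Varga vs Quinn: Varga wins 4–1.
Okafor vs Petrov: Petrov wins 3–2.
Okafor vs Quinn: Quinn wins 3–2.
Petrov vs Quinn: Quinn wins 3–2.
Ueda beats each rival — Rossi (4–1), Varga (4–1), Okafor (4–1), Petrov (3–2), Quinn (3–2) — so Ueda is the Condorcet winner.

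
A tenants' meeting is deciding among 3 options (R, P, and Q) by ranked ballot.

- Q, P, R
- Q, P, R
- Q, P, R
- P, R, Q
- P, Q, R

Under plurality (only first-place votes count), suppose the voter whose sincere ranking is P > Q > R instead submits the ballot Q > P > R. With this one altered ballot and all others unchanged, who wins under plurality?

First-place totals with the altered ballot: R 0, P 1, Q 4.
The winner is unchanged: still Q.

Q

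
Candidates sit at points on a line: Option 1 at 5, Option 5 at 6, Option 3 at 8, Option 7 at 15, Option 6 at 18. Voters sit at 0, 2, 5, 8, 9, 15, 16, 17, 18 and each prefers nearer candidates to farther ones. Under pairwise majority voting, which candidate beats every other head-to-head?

With single-peaked preferences on a line, the Condorcet winner is the candidate closest to the median voter.
The median voter (position 9) is closest to Option 3 at 8.
Check: Option 3 vs Option 5 — voters closer to Option 3: 6 of 9.

Option 3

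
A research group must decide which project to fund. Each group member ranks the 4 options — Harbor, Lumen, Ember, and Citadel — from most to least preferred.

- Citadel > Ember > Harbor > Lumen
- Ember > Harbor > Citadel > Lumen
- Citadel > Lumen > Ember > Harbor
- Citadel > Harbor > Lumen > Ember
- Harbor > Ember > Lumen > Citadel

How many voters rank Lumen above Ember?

2

Ballots ranking Lumen above Ember: 2.
Ballots ranking Ember above Lumen: 3.
So 2 of 5 voters prefer Lumen to Ember.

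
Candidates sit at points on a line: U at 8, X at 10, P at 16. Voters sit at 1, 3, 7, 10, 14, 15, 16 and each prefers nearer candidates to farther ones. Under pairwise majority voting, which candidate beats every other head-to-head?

X

With single-peaked preferences on a line, the Condorcet winner is the candidate closest to the median voter.
The median voter (position 10) is closest to X at 10.
Check: X vs P — voters closer to X: 4 of 7.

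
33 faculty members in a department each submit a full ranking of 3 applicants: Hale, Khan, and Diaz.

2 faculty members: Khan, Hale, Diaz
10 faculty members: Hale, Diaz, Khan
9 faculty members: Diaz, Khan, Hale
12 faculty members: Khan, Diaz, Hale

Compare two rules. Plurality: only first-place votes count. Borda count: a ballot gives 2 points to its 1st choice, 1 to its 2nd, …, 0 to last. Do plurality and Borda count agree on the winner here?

Plurality first-place counts: Hale 10, Khan 14, Diaz 9 → Khan.
Borda totals: Hale 22, Khan 37, Diaz 40 → Diaz.
The two rules disagree: plurality picks Khan, Borda picks Diaz.

No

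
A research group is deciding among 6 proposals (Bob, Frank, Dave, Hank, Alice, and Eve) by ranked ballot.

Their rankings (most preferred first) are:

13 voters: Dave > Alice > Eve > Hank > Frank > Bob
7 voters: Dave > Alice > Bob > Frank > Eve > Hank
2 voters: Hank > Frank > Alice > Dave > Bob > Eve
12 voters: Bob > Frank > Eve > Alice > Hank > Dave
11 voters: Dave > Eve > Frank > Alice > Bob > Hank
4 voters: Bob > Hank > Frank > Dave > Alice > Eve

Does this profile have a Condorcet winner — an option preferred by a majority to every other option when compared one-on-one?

Head-to-head results (49 voters total):
Bob vs Frank: Frank wins 26–23.
Bob vs Dave: Dave wins 33–16.
Bob vs Hank: Bob wins 34–15.
Bob vs Alice: Alice wins 33–16.
Bob vs Eve: Bob wins 25–24.
Frank vs Dave: Dave wins 31–18.
Frank vs Hank: Frank wins 30–19.
Frank vs Alice: Frank wins 29–20.
Frank vs Eve: Frank wins 25–24.
Dave vs Hank: Dave wins 31–18.
Dave vs Alice: Dave wins 35–14.
Dave vs Eve: Dave wins 37–12.
Hank vs Alice: Alice wins 43–6.
Hank vs Eve: Eve wins 43–6.
Alice vs Eve: Alice wins 26–23.
Dave beats each rival — Bob (33–16), Frank (31–18), Hank (31–18), Alice (35–14), Eve (37–12) — so Dave is the Condorcet winner.

Yes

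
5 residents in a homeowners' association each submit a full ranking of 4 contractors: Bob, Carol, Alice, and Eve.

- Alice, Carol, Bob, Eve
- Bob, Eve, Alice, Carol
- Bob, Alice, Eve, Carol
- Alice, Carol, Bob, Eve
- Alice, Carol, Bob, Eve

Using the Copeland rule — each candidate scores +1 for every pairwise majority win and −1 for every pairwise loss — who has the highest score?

Alice

Pairwise results:
  Bob vs Carol: Carol wins 3–2.
  Bob vs Alice: Alice wins 3–2.
  Bob vs Eve: Bob wins 5–0.
  Carol vs Alice: Alice wins 5–0.
  Carol vs Eve: Carol wins 3–2.
  Alice vs Eve: Alice wins 4–1.
Copeland scores (wins − losses):
  Bob: 1 − 2 = -1
  Carol: 2 − 1 = 1
  Alice: 3 − 0 = 3
  Eve: 0 − 3 = -3
Alice has the best Copeland score.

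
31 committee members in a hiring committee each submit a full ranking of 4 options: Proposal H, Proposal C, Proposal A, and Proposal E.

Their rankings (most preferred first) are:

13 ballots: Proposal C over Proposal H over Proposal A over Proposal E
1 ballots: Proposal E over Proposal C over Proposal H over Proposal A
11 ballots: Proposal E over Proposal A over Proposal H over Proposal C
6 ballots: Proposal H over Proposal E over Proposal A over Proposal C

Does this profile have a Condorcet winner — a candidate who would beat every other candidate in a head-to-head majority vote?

Yes

Head-to-head results (31 voters total):
Proposal H vs Proposal C: Proposal H wins 17–14.
Proposal H vs Proposal A: Proposal H wins 20–11.
Proposal H vs Proposal E: Proposal H wins 19–12.
Proposal C vs Proposal A: Proposal A wins 17–14.
Proposal C vs Proposal E: Proposal E wins 18–13.
Proposal A vs Proposal E: Proposal E wins 18–13.
Proposal H beats each rival — Proposal C (17–14), Proposal A (20–11), Proposal E (19–12) — so Proposal H is the Condorcet winner.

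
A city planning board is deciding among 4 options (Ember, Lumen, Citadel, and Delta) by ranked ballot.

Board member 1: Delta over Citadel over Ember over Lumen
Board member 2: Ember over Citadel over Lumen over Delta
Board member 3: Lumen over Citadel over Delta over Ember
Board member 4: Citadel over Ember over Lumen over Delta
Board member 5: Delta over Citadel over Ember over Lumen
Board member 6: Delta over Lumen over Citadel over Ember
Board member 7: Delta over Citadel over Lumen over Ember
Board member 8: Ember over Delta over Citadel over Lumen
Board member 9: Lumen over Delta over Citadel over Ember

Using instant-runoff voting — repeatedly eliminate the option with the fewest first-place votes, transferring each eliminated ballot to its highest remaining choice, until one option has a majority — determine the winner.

Delta

Round 1: Delta 4, Ember 2, Lumen 2, Citadel 1. Citadel has the fewest and is eliminated.
Round 2: Delta 4, Ember 3, Lumen 2. Lumen has the fewest and is eliminated.
Round 3: Delta 6, Ember 3. Delta has a majority.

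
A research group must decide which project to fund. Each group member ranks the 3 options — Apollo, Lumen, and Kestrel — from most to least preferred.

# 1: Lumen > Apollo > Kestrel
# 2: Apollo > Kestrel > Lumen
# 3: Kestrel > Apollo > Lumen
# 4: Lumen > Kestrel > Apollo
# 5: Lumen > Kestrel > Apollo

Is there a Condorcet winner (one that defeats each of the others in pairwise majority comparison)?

Yes

Head-to-head results (5 voters total):
Apollo vs Lumen: Lumen wins 3–2.
Apollo vs Kestrel: Kestrel wins 3–2.
Lumen vs Kestrel: Lumen wins 3–2.
Lumen beats each rival — Apollo (3–2), Kestrel (3–2) — so Lumen is the Condorcet winner.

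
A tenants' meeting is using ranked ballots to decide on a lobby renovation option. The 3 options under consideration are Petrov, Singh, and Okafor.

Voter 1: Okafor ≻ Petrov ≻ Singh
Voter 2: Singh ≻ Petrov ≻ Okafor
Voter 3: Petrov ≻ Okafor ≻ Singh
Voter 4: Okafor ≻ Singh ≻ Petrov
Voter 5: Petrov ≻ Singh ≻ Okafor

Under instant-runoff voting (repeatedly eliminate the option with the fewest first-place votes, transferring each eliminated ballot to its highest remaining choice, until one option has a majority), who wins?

Round 1: Petrov 2, Okafor 2, Singh 1. Singh has the fewest and is eliminated.
Round 2: Petrov 3, Okafor 2. Petrov has a majority.

Petrov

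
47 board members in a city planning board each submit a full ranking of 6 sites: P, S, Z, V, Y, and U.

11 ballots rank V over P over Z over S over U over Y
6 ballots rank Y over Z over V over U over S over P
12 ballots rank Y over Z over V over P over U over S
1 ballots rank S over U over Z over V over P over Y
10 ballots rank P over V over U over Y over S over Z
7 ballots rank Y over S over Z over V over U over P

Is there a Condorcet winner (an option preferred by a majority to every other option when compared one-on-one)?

Yes

Head-to-head results (47 voters total):
P vs S: P wins 33–14.
P vs Z: Z wins 26–21.
P vs V: V wins 37–10.
P vs Y: Y wins 25–22.
P vs U: P wins 33–14.
S vs Z: Z wins 29–18.
S vs V: V wins 39–8.
S vs Y: Y wins 35–12.
S vs U: U wins 28–19.
Z vs V: Z wins 26–21.
Z vs Y: Y wins 35–12.
Z vs U: Z wins 36–11.
V vs Y: Y wins 25–22.
V vs U: V wins 46–1.
Y vs U: Y wins 25–22.
Y beats each rival — P (25–22), S (35–12), Z (35–12), V (25–22), U (25–22) — so Y is the Condorcet winner.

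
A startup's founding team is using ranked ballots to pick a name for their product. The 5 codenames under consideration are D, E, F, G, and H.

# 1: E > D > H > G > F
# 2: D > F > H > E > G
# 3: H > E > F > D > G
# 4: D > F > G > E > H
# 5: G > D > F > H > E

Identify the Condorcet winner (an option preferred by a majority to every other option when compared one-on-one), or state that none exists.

D

Head-to-head results (5 voters total):
D vs E: D wins 3–2.
D vs F: D wins 4–1.
D vs G: D wins 4–1.
D vs H: D wins 4–1.
E vs F: F wins 3–2.
E vs G: E wins 3–2.
E vs H: H wins 3–2.
F vs G: F wins 3–2.
F vs H: F wins 3–2.
G vs H: H wins 3–2.
D beats each rival — E (3–2), F (4–1), G (4–1), H (4–1) — so D is the Condorcet winner.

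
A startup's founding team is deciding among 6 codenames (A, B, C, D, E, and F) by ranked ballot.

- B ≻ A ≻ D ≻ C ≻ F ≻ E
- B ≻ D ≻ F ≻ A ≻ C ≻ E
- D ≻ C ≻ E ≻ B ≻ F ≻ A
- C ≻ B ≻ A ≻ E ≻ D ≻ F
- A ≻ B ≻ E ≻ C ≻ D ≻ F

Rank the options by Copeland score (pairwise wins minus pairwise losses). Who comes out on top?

Pairwise results:
  A vs B: B wins 4–1.
  A vs C: A wins 3–2.
  A vs D: A wins 3–2.
  A vs E: A wins 4–1.
  A vs F: A wins 3–2.
  B vs C: B wins 3–2.
  B vs D: B wins 4–1.
  B vs E: B wins 4–1.
  B vs F: B wins 5–0.
  C vs D: D wins 3–2.
  C vs E: C wins 4–1.
  C vs F: C wins 4–1.
  D vs E: D wins 3–2.
  D vs F: D wins 5–0.
  E vs F: E wins 3–2.
Copeland scores (wins − losses):
  A: 4 − 1 = 3
  B: 5 − 0 = 5
  C: 2 − 3 = -1
  D: 3 − 2 = 1
  E: 1 − 4 = -3
  F: 0 − 5 = -5
B has the best Copeland score.

B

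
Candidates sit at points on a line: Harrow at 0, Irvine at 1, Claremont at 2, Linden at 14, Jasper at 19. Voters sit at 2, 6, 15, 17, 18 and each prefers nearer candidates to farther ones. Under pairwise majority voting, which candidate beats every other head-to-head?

With single-peaked preferences on a line, the Condorcet winner is the candidate closest to the median voter.
The median voter (position 15) is closest to Linden at 14.
Check: Linden vs Harrow — voters closer to Linden: 3 of 5.

Linden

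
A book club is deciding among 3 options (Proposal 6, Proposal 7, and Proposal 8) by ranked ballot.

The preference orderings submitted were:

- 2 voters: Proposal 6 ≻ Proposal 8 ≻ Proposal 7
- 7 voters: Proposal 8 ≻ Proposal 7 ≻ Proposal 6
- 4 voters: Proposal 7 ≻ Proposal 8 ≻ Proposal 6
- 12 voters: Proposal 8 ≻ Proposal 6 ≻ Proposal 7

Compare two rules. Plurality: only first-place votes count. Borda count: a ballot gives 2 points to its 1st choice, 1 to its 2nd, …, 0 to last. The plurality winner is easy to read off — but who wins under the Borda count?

Proposal 8

Plurality first-place counts: Proposal 6 2, Proposal 7 4, Proposal 8 19 → Proposal 8.
Borda totals: Proposal 6 16, Proposal 7 15, Proposal 8 44 → Proposal 8.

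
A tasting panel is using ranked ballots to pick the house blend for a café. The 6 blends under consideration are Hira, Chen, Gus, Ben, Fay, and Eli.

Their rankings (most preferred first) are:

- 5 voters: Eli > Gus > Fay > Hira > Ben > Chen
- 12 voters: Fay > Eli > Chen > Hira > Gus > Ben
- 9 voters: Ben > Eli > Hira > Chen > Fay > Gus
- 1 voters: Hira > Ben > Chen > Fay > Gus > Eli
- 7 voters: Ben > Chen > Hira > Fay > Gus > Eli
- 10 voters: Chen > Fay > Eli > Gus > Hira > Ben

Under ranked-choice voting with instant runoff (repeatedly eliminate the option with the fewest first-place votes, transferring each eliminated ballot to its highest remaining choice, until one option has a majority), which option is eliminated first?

Round 1: Ben 16, Fay 12, Chen 10, Eli 5, Hira 1, Gus 0. Gus has the fewest and is eliminated.
Round 2: Ben 16, Fay 12, Chen 10, Eli 5, Hira 1. Hira has the fewest and is eliminated.
Round 3: Ben 17, Fay 12, Chen 10, Eli 5. Eli has the fewest and is eliminated.
Round 4: Ben 17, Fay 17, Chen 10. Chen has the fewest and is eliminated.
Round 5: Fay 27, Ben 17. Fay has a majority.

Gus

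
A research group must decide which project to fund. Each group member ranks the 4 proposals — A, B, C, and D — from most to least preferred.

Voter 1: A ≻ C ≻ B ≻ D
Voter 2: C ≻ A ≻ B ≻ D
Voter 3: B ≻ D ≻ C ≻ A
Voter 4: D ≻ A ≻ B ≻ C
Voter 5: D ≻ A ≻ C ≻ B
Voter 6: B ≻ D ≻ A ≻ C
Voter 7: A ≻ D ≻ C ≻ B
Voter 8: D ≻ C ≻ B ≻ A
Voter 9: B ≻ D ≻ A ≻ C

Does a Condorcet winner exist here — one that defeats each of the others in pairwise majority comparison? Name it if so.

None — there is no Condorcet winner

Head-to-head results (9 voters total):
A vs B: A wins 5–4.
A vs C: A wins 6–3.
A vs D: D wins 6–3.
B vs C: C wins 5–4.
B vs D: B wins 5–4.
C vs D: D wins 7–2.
No candidate beats all others: A beats B beats D beats A, a majority cycle.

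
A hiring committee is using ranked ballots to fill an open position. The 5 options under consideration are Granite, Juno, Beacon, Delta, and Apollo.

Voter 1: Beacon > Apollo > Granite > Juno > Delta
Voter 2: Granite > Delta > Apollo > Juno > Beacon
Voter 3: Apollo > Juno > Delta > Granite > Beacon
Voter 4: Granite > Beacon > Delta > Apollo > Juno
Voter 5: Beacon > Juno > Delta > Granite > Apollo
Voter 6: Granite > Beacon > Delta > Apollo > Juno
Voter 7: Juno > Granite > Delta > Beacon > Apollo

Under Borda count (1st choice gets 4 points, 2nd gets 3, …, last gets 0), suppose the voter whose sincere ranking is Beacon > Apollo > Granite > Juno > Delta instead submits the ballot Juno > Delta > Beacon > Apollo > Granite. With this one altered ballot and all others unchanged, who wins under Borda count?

Borda totals with the altered ballot: Granite 17, Juno 15, Beacon 13, Delta 16, Apollo 9.
The winner is unchanged: still Granite.

Granite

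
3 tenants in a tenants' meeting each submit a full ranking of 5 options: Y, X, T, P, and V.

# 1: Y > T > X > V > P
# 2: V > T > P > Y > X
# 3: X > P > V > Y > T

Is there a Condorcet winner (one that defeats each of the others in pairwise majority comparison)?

No

Head-to-head results (3 voters total):
Y vs X: Y wins 2–1.
Y vs T: Y wins 2–1.
Y vs P: P wins 2–1.
Y vs V: V wins 2–1.
X vs T: T wins 2–1.
X vs P: X wins 2–1.
X vs V: X wins 2–1.
T vs P: T wins 2–1.
T vs V: V wins 2–1.
P vs V: V wins 2–1.
No candidate beats all others: Y beats X beats P beats Y, a majority cycle.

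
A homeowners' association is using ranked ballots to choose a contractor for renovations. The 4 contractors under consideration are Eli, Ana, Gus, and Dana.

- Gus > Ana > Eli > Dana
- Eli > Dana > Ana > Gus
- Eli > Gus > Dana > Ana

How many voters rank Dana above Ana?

2

Ballots ranking Dana above Ana: 2.
Ballots ranking Ana above Dana: 1.
So 2 of 3 voters prefer Dana to Ana.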